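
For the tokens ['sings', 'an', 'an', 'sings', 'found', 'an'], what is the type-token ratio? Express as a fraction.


Tokens: 6
Unique types: ('an', 'found', 'sings') = 3
TTR = 3/6
Simplify: divide both by 3 -> 1/2
TTR = 1/2

1/2


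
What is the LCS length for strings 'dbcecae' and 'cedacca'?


DP table for LCS of 'dbcecae' and 'cedacca':
       c  e  d  a  c  c  a
    0  0  0  0  0  0  0  0
  d 0  0  0  1  1  1  1  1
  b 0  0  0  1  1  1  1  1
  c 0  1  1  1  1  2  2  2
  e 0  1  2  2  2  2  2  2
  c 0  1  2  2  2  3  3  3
  a 0  1  2  2  3  3  3  4
  e 0  1  2  2  3  3  3  4
LCS: 'dcca'
LCS length = 4

4


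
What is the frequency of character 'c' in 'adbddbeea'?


Scanning 'adbddbeea' for 'c':
  No matches found.
Total occurrences of 'c': 0

0


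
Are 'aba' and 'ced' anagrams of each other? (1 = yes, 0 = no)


Sort characters of 'aba': 'aab'
Sort characters of 'ced': 'cde'
Sorted forms differ -> they are NOT anagrams
Result: 0

0


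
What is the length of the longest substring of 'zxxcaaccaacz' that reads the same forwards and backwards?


Scanning 'zxxcaaccaacz' for palindromic substrings.
Substring at positions 3-10: 'caaccaac'.
Check: reverse('caaccaac') = 'caaccaac' -> palindrome confirmed.
Neighbouring characters ('x' / 'z') break symmetry, so it cannot extend further.
No longer palindromic substring exists; longest length = 8

8


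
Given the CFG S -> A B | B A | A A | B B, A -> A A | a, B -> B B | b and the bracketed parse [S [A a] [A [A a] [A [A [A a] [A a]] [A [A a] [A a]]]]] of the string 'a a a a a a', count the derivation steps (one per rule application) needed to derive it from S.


Every bracketed nonterminal node [X ...] in the tree is produced by exactly one rule application.
Reading the tree off as a leftmost derivation:
  Step 1: S  =>  A A   (applied S -> A A)
  Step 2: A A  =>  a A   (applied A -> a)
  Step 3: a A  =>  a A A   (applied A -> A A)
  Step 4: a A A  =>  a a A   (applied A -> a)
  Step 5: a a A  =>  a a A A   (applied A -> A A)
  Step 6: a a A A  =>  a a A A A   (applied A -> A A)
  Step 7: a a A A A  =>  a a a A A   (applied A -> a)
  Step 8: a a a A A  =>  a a a a A   (applied A -> a)
  Step 9: a a a a A  =>  a a a a A A   (applied A -> A A)
  Step 10: a a a a A A  =>  a a a a a A   (applied A -> a)
  Step 11: a a a a a A  =>  a a a a a a   (applied A -> a)
Final yield: a a a a a a
Total rewrite steps: 11

11


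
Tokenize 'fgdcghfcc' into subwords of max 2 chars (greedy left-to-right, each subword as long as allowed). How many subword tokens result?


'fgdcghfcc' has 9 characters.
Chunking with max size 2:
  Chunk 1: 'fg' (positions 0-1)
  Chunk 2: 'dc' (positions 2-3)
  Chunk 3: 'gh' (positions 4-5)
  Chunk 4: 'fc' (positions 6-7)
  Chunk 5: 'c' (positions 8-8)
Total chunks: ceil(9 / 2) = 5

5


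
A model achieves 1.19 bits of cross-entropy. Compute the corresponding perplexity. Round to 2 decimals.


Perplexity formula: PP = 2^H
H = 1.19
PP = 2^1.19
Decompose: 2^1.19 = 2^1 * 2^0.19
2^1 = 2, 2^0.19 ~ 1.1407637
PP ~ 2 * 1.1407637 = 2.2815274
Rounded to 2 decimals: 2.28

2.28


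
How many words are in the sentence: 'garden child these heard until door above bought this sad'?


Counting words by splitting on spaces:
  Word 1: 'garden'
  Word 2: 'child'
  Word 3: 'these'
  Word 4: 'heard'
  Word 5: 'until'
  Word 6: 'door'
  Word 7: 'above'
  Word 8: 'bought'
  Word 9: 'this'
  Word 10: 'sad'
Total words: 10

10


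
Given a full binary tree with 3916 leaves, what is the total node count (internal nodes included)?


Leaf nodes (terminals): 3916
Internal nodes = n - 1 = 3916 - 1 = 3915
Total = leaves + internal = 3916 + 3915 = 7831

7831


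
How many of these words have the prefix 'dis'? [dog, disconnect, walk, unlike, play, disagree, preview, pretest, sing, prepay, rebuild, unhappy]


Checking each word for prefix 'dis':
  'dog' -> no (count: 0)
  'disconnect' -> YES, starts with 'dis' (count: 1)
  'walk' -> no (count: 1)
  'unlike' -> no (count: 1)
  'play' -> no (count: 1)
  'disagree' -> YES, starts with 'dis' (count: 2)
  'preview' -> no (count: 2)
  'pretest' -> no (count: 2)
  'sing' -> no (count: 2)
  'prepay' -> no (count: 2)
  'rebuild' -> no (count: 2)
  'unhappy' -> no (count: 2)
Total with prefix 'dis': 2

2


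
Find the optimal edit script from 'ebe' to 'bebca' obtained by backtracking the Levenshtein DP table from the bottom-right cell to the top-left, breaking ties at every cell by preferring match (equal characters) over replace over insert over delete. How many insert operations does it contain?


Edit distance = 3. Backtracking from cell (3, 5) with preference match > replace > insert > delete,
then listing the resulting alignment 'ebe' -> 'bebca' left to right:
  Step 1: insert 'b' [insertion #1]
  Step 2: keep 'e'
  Step 3: keep 'b'
  Step 4: insert 'c' [insertion #2]
  Step 5: replace e->a
Total insertions: 2

2


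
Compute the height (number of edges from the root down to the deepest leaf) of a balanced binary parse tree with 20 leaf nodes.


In a balanced binary tree with n leaves the deepest leaf is ceil(log2(n)) edges below the root.
log2(20) = 4.3219
ceil(4.3219) = 5
height (edges) = 5

5


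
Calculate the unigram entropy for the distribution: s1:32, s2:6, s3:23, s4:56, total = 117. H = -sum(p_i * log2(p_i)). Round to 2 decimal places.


Computing entropy H = -sum(p_i * log2(p_i)):
  s1: p = 32/117 = 0.2735, -p*log2(p) = 0.5116
  s2: p = 6/117 = 0.0513, -p*log2(p) = 0.2198
  s3: p = 23/117 = 0.1966, -p*log2(p) = 0.4613
  s4: p = 56/117 = 0.4786, -p*log2(p) = 0.5088
H = sum of terms = 1.7015
Rounded to 2 decimals: 1.70

1.70


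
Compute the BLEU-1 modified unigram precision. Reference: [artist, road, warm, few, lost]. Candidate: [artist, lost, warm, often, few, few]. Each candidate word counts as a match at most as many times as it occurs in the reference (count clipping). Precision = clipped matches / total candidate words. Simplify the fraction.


Reference word counts: {'artist': 1, 'few': 1, 'lost': 1, 'road': 1, 'warm': 1}
Checking each candidate word (with clipping):
  'artist' -> in reference (ref count 1, used 1/1) -> match (matches: 1)
  'lost' -> in reference (ref count 1, used 1/1) -> match (matches: 2)
  'warm' -> in reference (ref count 1, used 1/1) -> match (matches: 3)
  'often' -> not in reference -> no match (matches: 3)
  'few' -> in reference (ref count 1, used 1/1) -> match (matches: 4)
  'few' -> ref count 1 already used up (1/1) -> clipped, no match (matches: 4)
Clipped matches: 4, Candidate length: 6
Precision = 4/6 = 2/3

2/3


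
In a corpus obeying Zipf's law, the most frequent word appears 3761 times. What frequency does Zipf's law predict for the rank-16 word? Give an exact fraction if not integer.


Zipf's law: freq(rank) = f1 / rank
f1 = 3761, rank = 16
freq = 3761 / 16
GCD(3761, 16) = 1
Simplified: 3761/16

3761/16


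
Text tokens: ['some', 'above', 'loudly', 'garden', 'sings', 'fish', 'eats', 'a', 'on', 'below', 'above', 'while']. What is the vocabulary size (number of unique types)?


Listing all tokens and tracking unique types:
  Token 1: 'some' -> NEW (unique so far: 1)
  Token 2: 'above' -> NEW (unique so far: 2)
  Token 3: 'loudly' -> NEW (unique so far: 3)
  Token 4: 'garden' -> NEW (unique so far: 4)
  Token 5: 'sings' -> NEW (unique so far: 5)
  Token 6: 'fish' -> NEW (unique so far: 6)
  Token 7: 'eats' -> NEW (unique so far: 7)
  Token 8: 'a' -> NEW (unique so far: 8)
  Token 9: 'on' -> NEW (unique so far: 9)
  Token 10: 'below' -> NEW (unique so far: 10)
  Token 11: 'above' -> duplicate (unique so far: 10)
  Token 12: 'while' -> NEW (unique so far: 11)
Unique types: ('a', 'above', 'below', 'eats', 'fish', 'garden', 'loudly', 'on', 'sings', 'some', 'while')
Vocabulary size: 11

11


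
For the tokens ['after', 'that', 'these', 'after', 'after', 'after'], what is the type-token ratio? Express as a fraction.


Tokens: 6
Unique types: ('after', 'that', 'these') = 3
TTR = 3/6
Simplify: divide both by 3 -> 1/2
TTR = 1/2

1/2


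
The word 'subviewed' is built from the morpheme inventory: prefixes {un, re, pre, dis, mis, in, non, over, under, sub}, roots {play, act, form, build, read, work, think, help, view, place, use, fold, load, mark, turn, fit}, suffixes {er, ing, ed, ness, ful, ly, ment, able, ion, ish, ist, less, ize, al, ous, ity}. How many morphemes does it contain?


Segmenting 'subviewed' against the inventory:
  'sub' -> prefix (morpheme 1)
  'view' -> root (morpheme 2)
  'ed' -> suffix (morpheme 3)
Total morphemes: 3

3


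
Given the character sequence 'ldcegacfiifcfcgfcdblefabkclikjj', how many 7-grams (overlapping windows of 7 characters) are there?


String 'ldcegacfiifcfcgfcdblefabkclikjj' has length L = 31.
Number of overlapping n-grams = L - n + 1
Substituting: 31 - 7 + 1 = 25

25


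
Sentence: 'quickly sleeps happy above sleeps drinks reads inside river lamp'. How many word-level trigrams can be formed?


Word trigrams from [10] words:
  Trigram 1: (quickly sleeps happy)
  Trigram 2: (sleeps happy above)
  Trigram 3: (happy above sleeps)
  Trigram 4: (above sleeps drinks)
  Trigram 5: (sleeps drinks reads)
  Trigram 6: (drinks reads inside)
  Trigram 7: (reads inside river)
  Trigram 8: (inside river lamp)
Total word trigrams: 10 - 2 = 8

8


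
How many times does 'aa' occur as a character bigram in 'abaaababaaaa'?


Scanning 'abaaababaaaa' for bigram 'aa':
  Position 0: 'ab' -> no
  Position 1: 'ba' -> no
  Position 2: 'aa' -> MATCH
  Position 3: 'aa' -> MATCH
  Position 4: 'ab' -> no
  Position 5: 'ba' -> no
  Position 6: 'ab' -> no
  Position 7: 'ba' -> no
  Position 8: 'aa' -> MATCH
  Position 9: 'aa' -> MATCH
  Position 10: 'aa' -> MATCH
Total matches: 5

5


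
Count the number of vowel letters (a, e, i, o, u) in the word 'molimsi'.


Scanning each character of 'molimsi':
  Position 1: 'm' -> consonant (running count: 0)
  Position 2: 'o' -> vowel (running count: 1)
  Position 3: 'l' -> consonant (running count: 1)
  Position 4: 'i' -> vowel (running count: 2)
  Position 5: 'm' -> consonant (running count: 2)
  Position 6: 's' -> consonant (running count: 2)
  Position 7: 'i' -> vowel (running count: 3)
Total vowels: 3

3


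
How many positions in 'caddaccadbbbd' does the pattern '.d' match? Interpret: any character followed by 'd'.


Pattern: .d means any character followed by 'd'.
Scanning 'caddaccadbbbd' position-by-position:
  Pos 0: window 'ca' -> no
  Pos 1: window 'ad' -> MATCH
  Pos 2: window 'dd' -> MATCH
  Pos 3: window 'da' -> no
  Pos 4: window 'ac' -> no
  Pos 5: window 'cc' -> no
  Pos 6: window 'ca' -> no
  Pos 7: window 'ad' -> MATCH
  Pos 8: window 'db' -> no
  Pos 9: window 'bb' -> no
  Pos 10: window 'bb' -> no
  Pos 11: window 'bd' -> MATCH
  Pos 12: window 'd' -> no
Total matches: 4

4


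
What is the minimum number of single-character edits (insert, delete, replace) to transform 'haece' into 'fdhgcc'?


Building DP table for s1='haece' (len 5) and s2='fdhgcc' (len 6):
       f  d  h  g  c  c
    0  1  2  3  4  5  6
  h 1  1  2  2  3  4  5
  a 2  2  2  3  3  4  5
  e 3  3  3  3  4  4  5
  c 4  4  4  4  4  4  4
  e 5  5  5  5  5  5  5
Edit distance = dp[5][6] = 5

5


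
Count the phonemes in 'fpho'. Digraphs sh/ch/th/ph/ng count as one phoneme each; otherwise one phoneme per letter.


Parsing 'fpho' greedily, digraphs first:
  'f' -> consonant phoneme (phonemes so far: 1)
  'ph' -> digraph (1 consonant phoneme) (phonemes so far: 2)
  'o' -> vowel phoneme (phonemes so far: 3)
Total phonemes: 3

3


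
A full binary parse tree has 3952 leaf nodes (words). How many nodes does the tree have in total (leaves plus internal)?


Leaf nodes (terminals): 3952
Internal nodes = n - 1 = 3952 - 1 = 3951
Total = leaves + internal = 3952 + 3951 = 7903

7903


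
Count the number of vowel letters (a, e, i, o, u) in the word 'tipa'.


Scanning each character of 'tipa':
  Position 1: 't' -> consonant (running count: 0)
  Position 2: 'i' -> vowel (running count: 1)
  Position 3: 'p' -> consonant (running count: 1)
  Position 4: 'a' -> vowel (running count: 2)
Total vowels: 2

2


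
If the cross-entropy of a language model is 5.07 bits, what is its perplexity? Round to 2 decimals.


Perplexity formula: PP = 2^H
H = 5.07
PP = 2^5.07
Decompose: 2^5.07 = 2^5 * 2^0.07
2^5 = 32, 2^0.07 ~ 1.0497167
PP ~ 32 * 1.0497167 = 33.5909344
Rounded to 2 decimals: 33.59

33.59


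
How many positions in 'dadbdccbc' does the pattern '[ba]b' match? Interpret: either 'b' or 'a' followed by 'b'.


Pattern: [ba]b means either 'b' or 'a' followed by 'b'.
Scanning 'dadbdccbc' position-by-position:
  Pos 0: window 'da' -> no
  Pos 1: window 'ad' -> no
  Pos 2: window 'db' -> no
  Pos 3: window 'bd' -> no
  Pos 4: window 'dc' -> no
  Pos 5: window 'cc' -> no
  Pos 6: window 'cb' -> no
  Pos 7: window 'bc' -> no
  Pos 8: window 'c' -> no
Total matches: 0

0


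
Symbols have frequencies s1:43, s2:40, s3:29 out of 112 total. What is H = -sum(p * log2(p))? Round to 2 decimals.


Computing entropy H = -sum(p_i * log2(p_i)):
  s1: p = 43/112 = 0.3839, -p*log2(p) = 0.5302
  s2: p = 40/112 = 0.3571, -p*log2(p) = 0.5305
  s3: p = 29/112 = 0.2589, -p*log2(p) = 0.5047
H = sum of terms = 1.5654
Rounded to 2 decimals: 1.57

1.57


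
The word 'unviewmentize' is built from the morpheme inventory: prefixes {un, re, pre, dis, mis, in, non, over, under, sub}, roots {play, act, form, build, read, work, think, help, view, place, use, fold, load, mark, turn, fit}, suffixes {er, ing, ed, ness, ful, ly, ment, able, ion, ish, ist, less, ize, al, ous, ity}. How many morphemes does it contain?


Segmenting 'unviewmentize' against the inventory:
  'un' -> prefix (morpheme 1)
  'view' -> root (morpheme 2)
  'ment' -> suffix (morpheme 3)
  'ize' -> suffix (morpheme 4)
Total morphemes: 4

4


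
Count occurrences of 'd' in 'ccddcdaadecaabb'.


Scanning 'ccddcdaadecaabb' for 'd':
  Position 2: 'd' -> MATCH (count: 1)
  Position 3: 'd' -> MATCH (count: 2)
  Position 5: 'd' -> MATCH (count: 3)
  Position 8: 'd' -> MATCH (count: 4)
Total occurrences of 'd': 4

4


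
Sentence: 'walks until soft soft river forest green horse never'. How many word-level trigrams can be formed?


Word trigrams from [9] words:
  Trigram 1: (walks until soft)
  Trigram 2: (until soft soft)
  Trigram 3: (soft soft river)
  Trigram 4: (soft river forest)
  Trigram 5: (river forest green)
  Trigram 6: (forest green horse)
  Trigram 7: (green horse never)
Total word trigrams: 9 - 2 = 7

7


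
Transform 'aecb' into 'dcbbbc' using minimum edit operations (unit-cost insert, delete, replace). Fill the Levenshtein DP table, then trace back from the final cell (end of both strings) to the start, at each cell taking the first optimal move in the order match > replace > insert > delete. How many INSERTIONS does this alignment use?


Edit distance = 5. Backtracking from cell (4, 6) with preference match > replace > insert > delete,
then listing the resulting alignment 'aecb' -> 'dcbbbc' left to right:
  Step 1: insert 'd' [insertion #1]
  Step 2: replace a->c
  Step 3: replace e->b
  Step 4: replace c->b
  Step 5: keep 'b'
  Step 6: insert 'c' [insertion #2]
Total insertions: 2

2


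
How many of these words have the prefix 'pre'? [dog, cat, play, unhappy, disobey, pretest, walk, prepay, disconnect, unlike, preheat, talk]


Checking each word for prefix 'pre':
  'dog' -> no (count: 0)
  'cat' -> no (count: 0)
  'play' -> no (count: 0)
  'unhappy' -> no (count: 0)
  'disobey' -> no (count: 0)
  'pretest' -> YES, starts with 'pre' (count: 1)
  'walk' -> no (count: 1)
  'prepay' -> YES, starts with 'pre' (count: 2)
  'disconnect' -> no (count: 2)
  'unlike' -> no (count: 2)
  'preheat' -> YES, starts with 'pre' (count: 3)
  'talk' -> no (count: 3)
Total with prefix 'pre': 3

3


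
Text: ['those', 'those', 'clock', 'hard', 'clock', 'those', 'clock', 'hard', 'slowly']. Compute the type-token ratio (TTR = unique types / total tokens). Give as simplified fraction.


Tokens: 9
Unique types: ('clock', 'hard', 'slowly', 'those') = 4
TTR = 4/9
Already in lowest terms.

4/9


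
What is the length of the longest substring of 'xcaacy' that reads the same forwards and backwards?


Scanning 'xcaacy' for palindromic substrings.
Substring at positions 1-4: 'caac'.
Check: reverse('caac') = 'caac' -> palindrome confirmed.
Neighbouring characters ('x' / 'y') break symmetry, so it cannot extend further.
No longer palindromic substring exists; longest length = 4

4


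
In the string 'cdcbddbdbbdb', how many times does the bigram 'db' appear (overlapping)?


Scanning 'cdcbddbdbbdb' for bigram 'db':
  Position 0: 'cd' -> no
  Position 1: 'dc' -> no
  Position 2: 'cb' -> no
  Position 3: 'bd' -> no
  Position 4: 'dd' -> no
  Position 5: 'db' -> MATCH
  Position 6: 'bd' -> no
  Position 7: 'db' -> MATCH
  Position 8: 'bb' -> no
  Position 9: 'bd' -> no
  Position 10: 'db' -> MATCH
Total matches: 3

3


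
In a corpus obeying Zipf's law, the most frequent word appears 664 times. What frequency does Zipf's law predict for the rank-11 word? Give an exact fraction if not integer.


Zipf's law: freq(rank) = f1 / rank
f1 = 664, rank = 11
freq = 664 / 11
GCD(664, 11) = 1
Simplified: 664/11

664/11


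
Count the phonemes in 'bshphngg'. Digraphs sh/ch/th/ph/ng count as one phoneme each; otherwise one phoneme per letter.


Parsing 'bshphngg' greedily, digraphs first:
  'b' -> consonant phoneme (phonemes so far: 1)
  'sh' -> digraph (1 consonant phoneme) (phonemes so far: 2)
  'ph' -> digraph (1 consonant phoneme) (phonemes so far: 3)
  'ng' -> digraph (1 consonant phoneme) (phonemes so far: 4)
  'g' -> consonant phoneme (phonemes so far: 5)
Total phonemes: 5

5


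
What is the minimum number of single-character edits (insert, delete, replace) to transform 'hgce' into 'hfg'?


Building DP table for s1='hgce' (len 4) and s2='hfg' (len 3):
       h  f  g
    0  1  2  3
  h 1  0  1  2
  g 2  1  1  1
  c 3  2  2  2
  e 4  3  3  3
Edit distance = dp[4][3] = 3

3


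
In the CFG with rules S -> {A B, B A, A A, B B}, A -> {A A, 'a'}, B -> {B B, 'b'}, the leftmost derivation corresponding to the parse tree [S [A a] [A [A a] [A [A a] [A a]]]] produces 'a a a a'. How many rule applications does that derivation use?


Every bracketed nonterminal node [X ...] in the tree is produced by exactly one rule application.
Reading the tree off as a leftmost derivation:
  Step 1: S  =>  A A   (applied S -> A A)
  Step 2: A A  =>  a A   (applied A -> a)
  Step 3: a A  =>  a A A   (applied A -> A A)
  Step 4: a A A  =>  a a A   (applied A -> a)
  Step 5: a a A  =>  a a A A   (applied A -> A A)
  Step 6: a a A A  =>  a a a A   (applied A -> a)
  Step 7: a a a A  =>  a a a a   (applied A -> a)
Final yield: a a a a
Total rewrite steps: 7

7


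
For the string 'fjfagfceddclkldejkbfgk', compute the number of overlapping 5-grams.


String 'fjfagfceddclkldejkbfgk' has length L = 22.
Number of overlapping n-grams = L - n + 1
Substituting: 22 - 5 + 1 = 18

18


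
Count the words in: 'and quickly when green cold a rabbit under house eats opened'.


Counting words by splitting on spaces:
  Word 1: 'and'
  Word 2: 'quickly'
  Word 3: 'when'
  Word 4: 'green'
  Word 5: 'cold'
  Word 6: 'a'
  Word 7: 'rabbit'
  Word 8: 'under'
  Word 9: 'house'
  Word 10: 'eats'
  Word 11: 'opened'
Total words: 11

11


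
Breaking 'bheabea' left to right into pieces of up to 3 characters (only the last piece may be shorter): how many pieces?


'bheabea' has 7 characters.
Chunking with max size 3:
  Chunk 1: 'bhe' (positions 0-2)
  Chunk 2: 'abe' (positions 3-5)
  Chunk 3: 'a' (positions 6-6)
Total chunks: ceil(7 / 3) = 3

3


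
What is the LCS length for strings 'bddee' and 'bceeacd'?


DP table for LCS of 'bddee' and 'bceeacd':
       b  c  e  e  a  c  d
    0  0  0  0  0  0  0  0
  b 0  1  1  1  1  1  1  1
  d 0  1  1  1  1  1  1  2
  d 0  1  1  1  1  1  1  2
  e 0  1  1  2  2  2  2  2
  e 0  1  1  2  3  3  3  3
LCS: 'bee'
LCS length = 3

3


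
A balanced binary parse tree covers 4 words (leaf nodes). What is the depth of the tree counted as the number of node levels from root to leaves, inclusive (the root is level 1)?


In a balanced binary tree with n leaves the deepest leaf is ceil(log2(n)) edges below the root,
so counting node levels inclusive of root and leaves gives ceil(log2(n)) + 1 levels.
log2(4) = 2.0000
ceil(2.0000) = 2
levels = 2 + 1 = 3

3


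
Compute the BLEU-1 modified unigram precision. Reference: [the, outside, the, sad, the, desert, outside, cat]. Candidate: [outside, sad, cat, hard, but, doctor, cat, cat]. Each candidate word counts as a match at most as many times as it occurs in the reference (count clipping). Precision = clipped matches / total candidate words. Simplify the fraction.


Reference word counts: {'cat': 1, 'desert': 1, 'outside': 2, 'sad': 1, 'the': 3}
Checking each candidate word (with clipping):
  'outside' -> in reference (ref count 2, used 1/2) -> match (matches: 1)
  'sad' -> in reference (ref count 1, used 1/1) -> match (matches: 2)
  'cat' -> in reference (ref count 1, used 1/1) -> match (matches: 3)
  'hard' -> not in reference -> no match (matches: 3)
  'but' -> not in reference -> no match (matches: 3)
  'doctor' -> not in reference -> no match (matches: 3)
  'cat' -> ref count 1 already used up (1/1) -> clipped, no match (matches: 3)
  'cat' -> ref count 1 already used up (1/1) -> clipped, no match (matches: 3)
Clipped matches: 3, Candidate length: 8
Precision = 3/8

3/8


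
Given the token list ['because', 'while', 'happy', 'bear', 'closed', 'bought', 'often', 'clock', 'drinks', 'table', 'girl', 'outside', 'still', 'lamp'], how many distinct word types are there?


Listing all tokens and tracking unique types:
  Token 1: 'because' -> NEW (unique so far: 1)
  Token 2: 'while' -> NEW (unique so far: 2)
  Token 3: 'happy' -> NEW (unique so far: 3)
  Token 4: 'bear' -> NEW (unique so far: 4)
  Token 5: 'closed' -> NEW (unique so far: 5)
  Token 6: 'bought' -> NEW (unique so far: 6)
  Token 7: 'often' -> NEW (unique so far: 7)
  Token 8: 'clock' -> NEW (unique so far: 8)
  Token 9: 'drinks' -> NEW (unique so far: 9)
  Token 10: 'table' -> NEW (unique so far: 10)
  Token 11: 'girl' -> NEW (unique so far: 11)
  Token 12: 'outside' -> NEW (unique so far: 12)
  Token 13: 'still' -> NEW (unique so far: 13)
  Token 14: 'lamp' -> NEW (unique so far: 14)
Unique types: ('bear', 'because', 'bought', 'clock', 'closed', 'drinks', 'girl', 'happy', 'lamp', 'often', 'outside', 'still', 'table', 'while')
Vocabulary size: 14

14


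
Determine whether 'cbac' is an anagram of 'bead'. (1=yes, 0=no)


Sort characters of 'cbac': 'abcc'
Sort characters of 'bead': 'abde'
Sorted forms differ -> they are NOT anagrams
Result: 0

0


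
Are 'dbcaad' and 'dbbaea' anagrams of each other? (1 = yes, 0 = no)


Sort characters of 'dbcaad': 'aabcdd'
Sort characters of 'dbbaea': 'aabbde'
Sorted forms differ -> they are NOT anagrams
Result: 0

0


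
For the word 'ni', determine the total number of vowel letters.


Scanning each character of 'ni':
  Position 1: 'n' -> consonant (running count: 0)
  Position 2: 'i' -> vowel (running count: 1)
Total vowels: 1

1


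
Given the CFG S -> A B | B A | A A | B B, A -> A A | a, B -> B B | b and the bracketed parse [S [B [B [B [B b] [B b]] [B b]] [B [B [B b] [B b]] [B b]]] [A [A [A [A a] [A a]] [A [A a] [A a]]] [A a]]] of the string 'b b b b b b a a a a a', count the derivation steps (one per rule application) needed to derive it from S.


Every bracketed nonterminal node [X ...] in the tree is produced by exactly one rule application.
Reading the tree off as a leftmost derivation:
  Step 1: S  =>  B A   (applied S -> B A)
  Step 2: B A  =>  B B A   (applied B -> B B)
  Step 3: B B A  =>  B B B A   (applied B -> B B)
  Step 4: B B B A  =>  B B B B A   (applied B -> B B)
  Step 5: B B B B A  =>  b B B B A   (applied B -> b)
  Step 6: b B B B A  =>  b b B B A   (applied B -> b)
  Step 7: b b B B A  =>  b b b B A   (applied B -> b)
  Step 8: b b b B A  =>  b b b B B A   (applied B -> B B)
  Step 9: b b b B B A  =>  b b b B B B A   (applied B -> B B)
  Step 10: b b b B B B A  =>  b b b b B B A   (applied B -> b)
  Step 11: b b b b B B A  =>  b b b b b B A   (applied B -> b)
  Step 12: b b b b b B A  =>  b b b b b b A   (applied B -> b)
  Step 13: b b b b b b A  =>  b b b b b b A A   (applied A -> A A)
  Step 14: b b b b b b A A  =>  b b b b b b A A A   (applied A -> A A)
  Step 15: b b b b b b A A A  =>  b b b b b b A A A A   (applied A -> A A)
  Step 16: b b b b b b A A A A  =>  b b b b b b a A A A   (applied A -> a)
  Step 17: b b b b b b a A A A  =>  b b b b b b a a A A   (applied A -> a)
  Step 18: b b b b b b a a A A  =>  b b b b b b a a A A A   (applied A -> A A)
  Step 19: b b b b b b a a A A A  =>  b b b b b b a a a A A   (applied A -> a)
  Step 20: b b b b b b a a a A A  =>  b b b b b b a a a a A   (applied A -> a)
  Step 21: b b b b b b a a a a A  =>  b b b b b b a a a a a   (applied A -> a)
Final yield: b b b b b b a a a a a
Total rewrite steps: 21

21


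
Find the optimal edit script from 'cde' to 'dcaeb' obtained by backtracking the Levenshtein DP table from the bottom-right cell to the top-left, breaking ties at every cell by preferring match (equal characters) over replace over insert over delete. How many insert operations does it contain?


Edit distance = 3. Backtracking from cell (3, 5) with preference match > replace > insert > delete,
then listing the resulting alignment 'cde' -> 'dcaeb' left to right:
  Step 1: insert 'd' [insertion #1]
  Step 2: keep 'c'
  Step 3: replace d->a
  Step 4: keep 'e'
  Step 5: insert 'b' [insertion #2]
Total insertions: 2

2


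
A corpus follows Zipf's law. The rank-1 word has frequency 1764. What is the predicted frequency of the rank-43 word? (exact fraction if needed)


Zipf's law: freq(rank) = f1 / rank
f1 = 1764, rank = 43
freq = 1764 / 43
GCD(1764, 43) = 1
Simplified: 1764/43

1764/43


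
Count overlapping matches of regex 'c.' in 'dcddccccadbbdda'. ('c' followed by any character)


Pattern: c. means 'c' followed by any character.
Scanning 'dcddccccadbbdda' position-by-position:
  Pos 0: window 'dc' -> no
  Pos 1: window 'cd' -> MATCH
  Pos 2: window 'dd' -> no
  Pos 3: window 'dc' -> no
  Pos 4: window 'cc' -> MATCH
  Pos 5: window 'cc' -> MATCH
  Pos 6: window 'cc' -> MATCH
  Pos 7: window 'ca' -> MATCH
  Pos 8: window 'ad' -> no
  Pos 9: window 'db' -> no
  Pos 10: window 'bb' -> no
  Pos 11: window 'bd' -> no
  Pos 12: window 'dd' -> no
  Pos 13: window 'da' -> no
  Pos 14: window 'a' -> no
Total matches: 5

5


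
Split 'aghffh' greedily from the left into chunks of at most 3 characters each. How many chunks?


'aghffh' has 6 characters.
Chunking with max size 3:
  Chunk 1: 'agh' (positions 0-2)
  Chunk 2: 'ffh' (positions 3-5)
Total chunks: ceil(6 / 3) = 2

2


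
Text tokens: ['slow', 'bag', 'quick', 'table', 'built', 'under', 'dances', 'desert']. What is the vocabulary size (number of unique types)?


Listing all tokens and tracking unique types:
  Token 1: 'slow' -> NEW (unique so far: 1)
  Token 2: 'bag' -> NEW (unique so far: 2)
  Token 3: 'quick' -> NEW (unique so far: 3)
  Token 4: 'table' -> NEW (unique so far: 4)
  Token 5: 'built' -> NEW (unique so far: 5)
  Token 6: 'under' -> NEW (unique so far: 6)
  Token 7: 'dances' -> NEW (unique so far: 7)
  Token 8: 'desert' -> NEW (unique so far: 8)
Unique types: ('bag', 'built', 'dances', 'desert', 'quick', 'slow', 'table', 'under')
Vocabulary size: 8

8


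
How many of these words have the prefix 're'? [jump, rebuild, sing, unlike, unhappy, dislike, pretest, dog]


Checking each word for prefix 're':
  'jump' -> no (count: 0)
  'rebuild' -> YES, starts with 're' (count: 1)
  'sing' -> no (count: 1)
  'unlike' -> no (count: 1)
  'unhappy' -> no (count: 1)
  'dislike' -> no (count: 1)
  'pretest' -> no (count: 1)
  'dog' -> no (count: 1)
Total with prefix 're': 1

1


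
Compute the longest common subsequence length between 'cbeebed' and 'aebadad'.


DP table for LCS of 'cbeebed' and 'aebadad':
       a  e  b  a  d  a  d
    0  0  0  0  0  0  0  0
  c 0  0  0  0  0  0  0  0
  b 0  0  0  1  1  1  1  1
  e 0  0  1  1  1  1  1  1
  e 0  0  1  1  1  1  1  1
  b 0  0  1  2  2  2  2  2
  e 0  0  1  2  2  2  2  2
  d 0  0  1  2  2  3  3  3
LCS: 'ebd'
LCS length = 3

3


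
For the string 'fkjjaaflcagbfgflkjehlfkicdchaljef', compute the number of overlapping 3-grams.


String 'fkjjaaflcagbfgflkjehlfkicdchaljef' has length L = 33.
Number of overlapping n-grams = L - n + 1
Substituting: 33 - 3 + 1 = 31

31


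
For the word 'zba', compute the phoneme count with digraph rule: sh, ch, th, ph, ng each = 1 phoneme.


Parsing 'zba' greedily, digraphs first:
  'z' -> consonant phoneme (phonemes so far: 1)
  'b' -> consonant phoneme (phonemes so far: 2)
  'a' -> vowel phoneme (phonemes so far: 3)
Total phonemes: 3

3


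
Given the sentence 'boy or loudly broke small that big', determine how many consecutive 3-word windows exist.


Word trigrams from [7] words:
  Trigram 1: (boy or loudly)
  Trigram 2: (or loudly broke)
  Trigram 3: (loudly broke small)
  Trigram 4: (broke small that)
  Trigram 5: (small that big)
Total word trigrams: 7 - 2 = 5

5


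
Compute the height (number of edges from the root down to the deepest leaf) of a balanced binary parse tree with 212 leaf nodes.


In a balanced binary tree with n leaves the deepest leaf is ceil(log2(n)) edges below the root.
log2(212) = 7.7279
ceil(7.7279) = 8
height (edges) = 8

8


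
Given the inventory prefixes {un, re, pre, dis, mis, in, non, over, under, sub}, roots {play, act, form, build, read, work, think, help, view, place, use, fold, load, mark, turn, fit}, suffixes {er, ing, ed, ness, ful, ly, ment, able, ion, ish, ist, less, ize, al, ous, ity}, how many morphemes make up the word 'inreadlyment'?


Segmenting 'inreadlyment' against the inventory:
  'in' -> prefix (morpheme 1)
  'read' -> root (morpheme 2)
  'ly' -> suffix (morpheme 3)
  'ment' -> suffix (morpheme 4)
Total morphemes: 4

4


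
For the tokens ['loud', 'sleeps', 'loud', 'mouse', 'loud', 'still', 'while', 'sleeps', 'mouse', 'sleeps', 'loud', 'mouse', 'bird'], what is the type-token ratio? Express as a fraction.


Tokens: 13
Unique types: ('bird', 'loud', 'mouse', 'sleeps', 'still', 'while') = 6
TTR = 6/13
Already in lowest terms.

6/13


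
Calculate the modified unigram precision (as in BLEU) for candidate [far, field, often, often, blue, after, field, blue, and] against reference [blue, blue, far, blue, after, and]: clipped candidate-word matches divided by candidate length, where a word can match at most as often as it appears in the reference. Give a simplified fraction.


Reference word counts: {'after': 1, 'and': 1, 'blue': 3, 'far': 1}
Checking each candidate word (with clipping):
  'far' -> in reference (ref count 1, used 1/1) -> match (matches: 1)
  'field' -> not in reference -> no match (matches: 1)
  'often' -> not in reference -> no match (matches: 1)
  'often' -> not in reference -> no match (matches: 1)
  'blue' -> in reference (ref count 3, used 1/3) -> match (matches: 2)
  'after' -> in reference (ref count 1, used 1/1) -> match (matches: 3)
  'field' -> not in reference -> no match (matches: 3)
  'blue' -> in reference (ref count 3, used 2/3) -> match (matches: 4)
  'and' -> in reference (ref count 1, used 1/1) -> match (matches: 5)
Clipped matches: 5, Candidate length: 9
Precision = 5/9

5/9


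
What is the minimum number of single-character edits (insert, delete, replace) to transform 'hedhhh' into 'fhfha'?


Building DP table for s1='hedhhh' (len 6) and s2='fhfha' (len 5):
       f  h  f  h  a
    0  1  2  3  4  5
  h 1  1  1  2  3  4
  e 2  2  2  2  3  4
  d 3  3  3  3  3  4
  h 4  4  3  4  3  4
  h 5  5  4  4  4  4
  h 6  6  5  5  4  5
Edit distance = dp[6][5] = 5

5


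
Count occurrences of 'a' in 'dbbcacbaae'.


Scanning 'dbbcacbaae' for 'a':
  Position 4: 'a' -> MATCH (count: 1)
  Position 7: 'a' -> MATCH (count: 2)
  Position 8: 'a' -> MATCH (count: 3)
Total occurrences of 'a': 3

3


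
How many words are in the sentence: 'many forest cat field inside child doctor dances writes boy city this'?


Counting words by splitting on spaces:
  Word 1: 'many'
  Word 2: 'forest'
  Word 3: 'cat'
  Word 4: 'field'
  Word 5: 'inside'
  Word 6: 'child'
  Word 7: 'doctor'
  Word 8: 'dances'
  Word 9: 'writes'
  Word 10: 'boy'
  Word 11: 'city'
  Word 12: 'this'
Total words: 12

12


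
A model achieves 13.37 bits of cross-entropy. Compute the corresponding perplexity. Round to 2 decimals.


Perplexity formula: PP = 2^H
H = 13.37
PP = 2^13.37
Decompose: 2^13.37 = 2^13 * 2^0.37
2^13 = 8192, 2^0.37 ~ 1.2923528
PP ~ 8192 * 1.2923528 = 10586.9541376
Rounded to 2 decimals: 10586.95

10586.95


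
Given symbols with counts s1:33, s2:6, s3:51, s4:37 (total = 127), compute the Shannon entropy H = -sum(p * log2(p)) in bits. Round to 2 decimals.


Computing entropy H = -sum(p_i * log2(p_i)):
  s1: p = 33/127 = 0.2598, -p*log2(p) = 0.5052
  s2: p = 6/127 = 0.0472, -p*log2(p) = 0.2080
  s3: p = 51/127 = 0.4016, -p*log2(p) = 0.5286
  s4: p = 37/127 = 0.2913, -p*log2(p) = 0.5184
H = sum of terms = 1.7602
Rounded to 2 decimals: 1.76

1.76


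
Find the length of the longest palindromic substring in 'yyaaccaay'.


Scanning 'yyaaccaay' for palindromic substrings.
Substring at positions 1-8: 'yaaccaay'.
Check: reverse('yaaccaay') = 'yaaccaay' -> palindrome confirmed.
Neighbouring characters ('y' / '-') break symmetry, so it cannot extend further.
No longer palindromic substring exists; longest length = 8

8


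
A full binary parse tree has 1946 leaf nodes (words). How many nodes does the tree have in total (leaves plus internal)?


Leaf nodes (terminals): 1946
Internal nodes = n - 1 = 1946 - 1 = 1945
Total = leaves + internal = 1946 + 1945 = 3891

3891


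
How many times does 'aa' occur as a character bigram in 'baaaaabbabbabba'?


Scanning 'baaaaabbabbabba' for bigram 'aa':
  Position 0: 'ba' -> no
  Position 1: 'aa' -> MATCH
  Position 2: 'aa' -> MATCH
  Position 3: 'aa' -> MATCH
  Position 4: 'aa' -> MATCH
  Position 5: 'ab' -> no
  Position 6: 'bb' -> no
  Position 7: 'ba' -> no
  Position 8: 'ab' -> no
  Position 9: 'bb' -> no
  Position 10: 'ba' -> no
  Position 11: 'ab' -> no
  Position 12: 'bb' -> no
  Position 13: 'ba' -> no
Total matches: 4

4


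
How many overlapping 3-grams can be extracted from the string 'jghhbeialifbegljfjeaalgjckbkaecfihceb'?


String 'jghhbeialifbegljfjeaalgjckbkaecfihceb' has length L = 37.
Number of overlapping n-grams = L - n + 1
Substituting: 37 - 3 + 1 = 35

35


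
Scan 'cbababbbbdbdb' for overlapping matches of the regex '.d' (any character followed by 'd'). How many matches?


Pattern: .d means any character followed by 'd'.
Scanning 'cbababbbbdbdb' position-by-position:
  Pos 0: window 'cb' -> no
  Pos 1: window 'ba' -> no
  Pos 2: window 'ab' -> no
  Pos 3: window 'ba' -> no
  Pos 4: window 'ab' -> no
  Pos 5: window 'bb' -> no
  Pos 6: window 'bb' -> no
  Pos 7: window 'bb' -> no
  Pos 8: window 'bd' -> MATCH
  Pos 9: window 'db' -> no
  Pos 10: window 'bd' -> MATCH
  Pos 11: window 'db' -> no
  Pos 12: window 'b' -> no
Total matches: 2

2


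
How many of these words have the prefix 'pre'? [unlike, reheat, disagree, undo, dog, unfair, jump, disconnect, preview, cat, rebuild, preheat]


Checking each word for prefix 'pre':
  'unlike' -> no (count: 0)
  'reheat' -> no (count: 0)
  'disagree' -> no (count: 0)
  'undo' -> no (count: 0)
  'dog' -> no (count: 0)
  'unfair' -> no (count: 0)
  'jump' -> no (count: 0)
  'disconnect' -> no (count: 0)
  'preview' -> YES, starts with 'pre' (count: 1)
  'cat' -> no (count: 1)
  'rebuild' -> no (count: 1)
  'preheat' -> YES, starts with 'pre' (count: 2)
Total with prefix 'pre': 2

2


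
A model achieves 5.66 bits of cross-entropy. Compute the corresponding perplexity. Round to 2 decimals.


Perplexity formula: PP = 2^H
H = 5.66
PP = 2^5.66
Decompose: 2^5.66 = 2^5 * 2^0.66
2^5 = 32, 2^0.66 ~ 1.5800826
PP ~ 32 * 1.5800826 = 50.5626432
Rounded to 2 decimals: 50.56

50.56


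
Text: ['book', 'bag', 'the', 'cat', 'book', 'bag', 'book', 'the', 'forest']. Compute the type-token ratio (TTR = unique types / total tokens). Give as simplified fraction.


Tokens: 9
Unique types: ('bag', 'book', 'cat', 'forest', 'the') = 5
TTR = 5/9
Already in lowest terms.

5/9


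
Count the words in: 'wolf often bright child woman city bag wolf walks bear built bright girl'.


Counting words by splitting on spaces:
  Word 1: 'wolf'
  Word 2: 'often'
  Word 3: 'bright'
  Word 4: 'child'
  Word 5: 'woman'
  Word 6: 'city'
  Word 7: 'bag'
  Word 8: 'wolf'
  Word 9: 'walks'
  Word 10: 'bear'
  Word 11: 'built'
  Word 12: 'bright'
  Word 13: 'girl'
Total words: 13

13


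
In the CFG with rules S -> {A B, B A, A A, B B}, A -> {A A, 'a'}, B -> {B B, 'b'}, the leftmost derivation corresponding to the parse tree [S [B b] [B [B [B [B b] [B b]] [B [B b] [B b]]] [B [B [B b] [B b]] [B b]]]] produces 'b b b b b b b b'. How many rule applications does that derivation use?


Every bracketed nonterminal node [X ...] in the tree is produced by exactly one rule application.
Reading the tree off as a leftmost derivation:
  Step 1: S  =>  B B   (applied S -> B B)
  Step 2: B B  =>  b B   (applied B -> b)
  Step 3: b B  =>  b B B   (applied B -> B B)
  Step 4: b B B  =>  b B B B   (applied B -> B B)
  Step 5: b B B B  =>  b B B B B   (applied B -> B B)
  Step 6: b B B B B  =>  b b B B B   (applied B -> b)
  Step 7: b b B B B  =>  b b b B B   (applied B -> b)
  Step 8: b b b B B  =>  b b b B B B   (applied B -> B B)
  Step 9: b b b B B B  =>  b b b b B B   (applied B -> b)
  Step 10: b b b b B B  =>  b b b b b B   (applied B -> b)
  Step 11: b b b b b B  =>  b b b b b B B   (applied B -> B B)
  Step 12: b b b b b B B  =>  b b b b b B B B   (applied B -> B B)
  Step 13: b b b b b B B B  =>  b b b b b b B B   (applied B -> b)
  Step 14: b b b b b b B B  =>  b b b b b b b B   (applied B -> b)
  Step 15: b b b b b b b B  =>  b b b b b b b b   (applied B -> b)
Final yield: b b b b b b b b
Total rewrite steps: 15

15


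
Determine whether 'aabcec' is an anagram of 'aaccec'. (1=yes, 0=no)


Sort characters of 'aabcec': 'aabcce'
Sort characters of 'aaccec': 'aaccce'
Sorted forms differ -> they are NOT anagrams
Result: 0

0


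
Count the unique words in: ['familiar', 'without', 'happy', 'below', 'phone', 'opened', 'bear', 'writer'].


Listing all tokens and tracking unique types:
  Token 1: 'familiar' -> NEW (unique so far: 1)
  Token 2: 'without' -> NEW (unique so far: 2)
  Token 3: 'happy' -> NEW (unique so far: 3)
  Token 4: 'below' -> NEW (unique so far: 4)
  Token 5: 'phone' -> NEW (unique so far: 5)
  Token 6: 'opened' -> NEW (unique so far: 6)
  Token 7: 'bear' -> NEW (unique so far: 7)
  Token 8: 'writer' -> NEW (unique so far: 8)
Unique types: ('bear', 'below', 'familiar', 'happy', 'opened', 'phone', 'without', 'writer')
Vocabulary size: 8

8


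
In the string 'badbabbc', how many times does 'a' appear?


Scanning 'badbabbc' for 'a':
  Position 1: 'a' -> MATCH (count: 1)
  Position 4: 'a' -> MATCH (count: 2)
Total occurrences of 'a': 2

2


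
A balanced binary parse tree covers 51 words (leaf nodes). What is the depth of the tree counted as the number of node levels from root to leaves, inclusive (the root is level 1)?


In a balanced binary tree with n leaves the deepest leaf is ceil(log2(n)) edges below the root,
so counting node levels inclusive of root and leaves gives ceil(log2(n)) + 1 levels.
log2(51) = 5.6724
ceil(5.6724) = 6
levels = 6 + 1 = 7

7


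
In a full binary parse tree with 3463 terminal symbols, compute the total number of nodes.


Leaf nodes (terminals): 3463
Internal nodes = n - 1 = 3463 - 1 = 3462
Total = leaves + internal = 3463 + 3462 = 6925

6925


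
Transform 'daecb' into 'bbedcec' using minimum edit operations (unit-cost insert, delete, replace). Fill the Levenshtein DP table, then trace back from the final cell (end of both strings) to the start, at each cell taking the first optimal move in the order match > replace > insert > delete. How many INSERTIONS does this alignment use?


Edit distance = 5. Backtracking from cell (5, 7) with preference match > replace > insert > delete,
then listing the resulting alignment 'daecb' -> 'bbedcec' left to right:
  Step 1: replace d->b
  Step 2: replace a->b
  Step 3: keep 'e'
  Step 4: insert 'd' [insertion #1]
  Step 5: keep 'c'
  Step 6: insert 'e' [insertion #2]
  Step 7: replace b->c
Total insertions: 2

2
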